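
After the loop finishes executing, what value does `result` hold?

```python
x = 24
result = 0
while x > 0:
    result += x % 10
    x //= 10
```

Let's trace through this code step by step.

Initialize: x = 24
Initialize: result = 0
Entering loop: while x > 0:
After iteration 1: x = 2, result = 4
After iteration 2: x = 0, result = 6
Loop ends.

Final answer: 6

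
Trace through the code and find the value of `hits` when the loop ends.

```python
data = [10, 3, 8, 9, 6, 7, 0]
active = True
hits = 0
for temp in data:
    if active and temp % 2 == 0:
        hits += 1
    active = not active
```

Let's trace through this code step by step.

Initialize: data = [10, 3, 8, 9, 6, 7, 0]
Initialize: active = True
Initialize: hits = 0
Entering loop: for temp in data:
After iteration 1: temp = 10, active = False, hits = 1
After iteration 2: temp = 3, active = True, hits = 1
After iteration 3: temp = 8, active = False, hits = 2
After iteration 4: temp = 9, active = True, hits = 2
After iteration 5: temp = 6, active = False, hits = 3
After iteration 6: temp = 7, active = True, hits = 3
After iteration 7: temp = 0, active = False, hits = 4
Loop ends.

Final answer: 4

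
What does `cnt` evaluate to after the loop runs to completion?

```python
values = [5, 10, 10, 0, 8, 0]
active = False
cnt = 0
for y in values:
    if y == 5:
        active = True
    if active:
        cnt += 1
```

Let's trace through this code step by step.

Initialize: values = [5, 10, 10, 0, 8, 0]
Initialize: active = False
Initialize: cnt = 0
Entering loop: for y in values:
After iteration 1: y = 5, active = True, cnt = 1
After iteration 2: y = 10, active = True, cnt = 2
After iteration 3: y = 10, active = True, cnt = 3
After iteration 4: y = 0, active = True, cnt = 4
After iteration 5: y = 8, active = True, cnt = 5
After iteration 6: y = 0, active = True, cnt = 6
Loop ends.

Final answer: 6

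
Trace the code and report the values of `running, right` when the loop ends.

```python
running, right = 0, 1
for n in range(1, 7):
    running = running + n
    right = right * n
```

Let's trace through this code step by step.

Initialize: running = 0
Initialize: right = 1
Entering loop: for n in range(1, 7):
After iteration 1: n = 1, running = 1, right = 1
After iteration 2: n = 2, running = 3, right = 2
After iteration 3: n = 3, running = 6, right = 6
After iteration 4: n = 4, running = 10, right = 24
After iteration 5: n = 5, running = 15, right = 120
After iteration 6: n = 6, running = 21, right = 720
Loop ends.

Final answer: 21, 720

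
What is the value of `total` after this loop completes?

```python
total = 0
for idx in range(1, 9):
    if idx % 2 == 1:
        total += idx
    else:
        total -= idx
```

Let's trace through this code step by step.

Initialize: total = 0
Entering loop: for idx in range(1, 9):
After iteration 1: idx = 1, total = 1
After iteration 2: idx = 2, total = -1
After iteration 3: idx = 3, total = 2
After iteration 4: idx = 4, total = -2
After iteration 5: idx = 5, total = 3
After iteration 6: idx = 6, total = -3
After iteration 7: idx = 7, total = 4
After iteration 8: idx = 8, total = -4
Loop ends.

Final answer: -4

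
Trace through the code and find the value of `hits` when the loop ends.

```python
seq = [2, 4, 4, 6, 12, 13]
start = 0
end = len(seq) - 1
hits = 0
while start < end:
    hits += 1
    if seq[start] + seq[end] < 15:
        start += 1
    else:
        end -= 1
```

Let's trace through this code step by step.

Initialize: seq = [2, 4, 4, 6, 12, 13]
Initialize: start = 0
Initialize: end = 5
Initialize: hits = 0
Entering loop: while start < end:
After iteration 1: start = 0, end = 4, hits = 1
After iteration 2: start = 1, end = 4, hits = 2
After iteration 3: start = 1, end = 3, hits = 3
After iteration 4: start = 2, end = 3, hits = 4
After iteration 5: start = 3, end = 3, hits = 5
Loop ends.

Final answer: 5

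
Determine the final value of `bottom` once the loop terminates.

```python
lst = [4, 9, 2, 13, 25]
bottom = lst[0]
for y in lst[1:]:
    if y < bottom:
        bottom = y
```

Let's trace through this code step by step.

Initialize: lst = [4, 9, 2, 13, 25]
Initialize: bottom = 4
Entering loop: for y in lst[1:]:
After iteration 1: y = 9, bottom = 4
After iteration 2: y = 2, bottom = 2
After iteration 3: y = 13, bottom = 2
After iteration 4: y = 25, bottom = 2
Loop ends.

Final answer: 2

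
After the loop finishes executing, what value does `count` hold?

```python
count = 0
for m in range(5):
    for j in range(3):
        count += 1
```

Let's trace through this code step by step.

Initialize: count = 0
Entering loop: for m in range(5):
After iteration 1: m = 0, count = 3
After iteration 2: m = 1, count = 6
After iteration 3: m = 2, count = 9
After iteration 4: m = 3, count = 12
After iteration 5: m = 4, count = 15
Loop ends.

Final answer: 15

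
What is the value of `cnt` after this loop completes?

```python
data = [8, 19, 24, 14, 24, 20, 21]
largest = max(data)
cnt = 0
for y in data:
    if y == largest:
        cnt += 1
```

Let's trace through this code step by step.

Initialize: data = [8, 19, 24, 14, 24, 20, 21]
Initialize: largest = 24
Initialize: cnt = 0
Entering loop: for y in data:
After iteration 1: y = 8, cnt = 0
After iteration 2: y = 19, cnt = 0
After iteration 3: y = 24, cnt = 1
After iteration 4: y = 14, cnt = 1
After iteration 5: y = 24, cnt = 2
After iteration 6: y = 20, cnt = 2
After iteration 7: y = 21, cnt = 2
Loop ends.

Final answer: 2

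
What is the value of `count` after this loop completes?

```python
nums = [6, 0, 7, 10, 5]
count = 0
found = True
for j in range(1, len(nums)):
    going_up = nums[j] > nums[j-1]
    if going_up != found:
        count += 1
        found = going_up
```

Let's trace through this code step by step.

Initialize: nums = [6, 0, 7, 10, 5]
Initialize: count = 0
Initialize: found = True
Entering loop: for j in range(1, len(nums)):
After iteration 1: j = 1, count = 1, found = False, going_up = False
After iteration 2: j = 2, count = 2, found = True, going_up = True
After iteration 3: j = 3, count = 2, found = True, going_up = True
After iteration 4: j = 4, count = 3, found = False, going_up = False
Loop ends.

Final answer: 3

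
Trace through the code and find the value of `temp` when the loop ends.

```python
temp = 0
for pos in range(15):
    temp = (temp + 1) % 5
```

Let's trace through this code step by step.

Initialize: temp = 0
Entering loop: for pos in range(15):
After iteration 1: pos = 0, temp = 1
After iteration 2: pos = 1, temp = 2
After iteration 3: pos = 2, temp = 3
After iteration 4: pos = 3, temp = 4
After iteration 5: pos = 4, temp = 0
After iteration 6: pos = 5, temp = 1
After iteration 7: pos = 6, temp = 2
After iteration 8: pos = 7, temp = 3
After iteration 9: pos = 8, temp = 4
After iteration 10: pos = 9, temp = 0
After iteration 11: pos = 10, temp = 1
After iteration 12: pos = 11, temp = 2
After iteration 13: pos = 12, temp = 3
After iteration 14: pos = 13, temp = 4
After iteration 15: pos = 14, temp = 0
Loop ends.

Final answer: 0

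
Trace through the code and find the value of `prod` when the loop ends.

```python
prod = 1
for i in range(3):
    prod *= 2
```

Let's trace through this code step by step.

Initialize: prod = 1
Entering loop: for i in range(3):
After iteration 1: i = 0, prod = 2
After iteration 2: i = 1, prod = 4
After iteration 3: i = 2, prod = 8
Loop ends.

Final answer: 8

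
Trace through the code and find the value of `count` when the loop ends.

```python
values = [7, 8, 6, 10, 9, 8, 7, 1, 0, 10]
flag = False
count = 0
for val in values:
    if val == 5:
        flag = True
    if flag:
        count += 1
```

Let's trace through this code step by step.

Initialize: values = [7, 8, 6, 10, 9, 8, 7, 1, 0, 10]
Initialize: flag = False
Initialize: count = 0
Entering loop: for val in values:
After iteration 1: val = 7, count = 0
After iteration 2: val = 8, count = 0
After iteration 3: val = 6, count = 0
After iteration 4: val = 10, count = 0
After iteration 5: val = 9, count = 0
After iteration 6: val = 8, count = 0
After iteration 7: val = 7, count = 0
After iteration 8: val = 1, count = 0
After iteration 9: val = 0, count = 0
After iteration 10: val = 10, count = 0
Loop ends.

Final answer: 0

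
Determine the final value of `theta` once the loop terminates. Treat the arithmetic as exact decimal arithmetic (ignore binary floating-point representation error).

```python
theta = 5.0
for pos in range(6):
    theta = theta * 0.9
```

Let's trace through this code step by step.

Initialize: theta = 5.0
Entering loop: for pos in range(6):
After iteration 1: pos = 0, theta = 4.5
After iteration 2: pos = 1, theta = 4.05
After iteration 3: pos = 2, theta = 3.645
After iteration 4: pos = 3, theta = 3.2805
After iteration 5: pos = 4, theta = 2.95245
After iteration 6: pos = 5, theta = 2.657205
Loop ends.

Final answer: 2.657205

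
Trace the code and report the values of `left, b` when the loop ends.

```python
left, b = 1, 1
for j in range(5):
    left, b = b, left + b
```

Let's trace through this code step by step.

Initialize: left = 1
Initialize: b = 1
Entering loop: for j in range(5):
After iteration 1: j = 0, left = 1, b = 2
After iteration 2: j = 1, left = 2, b = 3
After iteration 3: j = 2, left = 3, b = 5
After iteration 4: j = 3, left = 5, b = 8
After iteration 5: j = 4, left = 8, b = 13
Loop ends.

Final answer: 8, 13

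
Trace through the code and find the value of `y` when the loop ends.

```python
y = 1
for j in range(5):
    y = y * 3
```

Let's trace through this code step by step.

Initialize: y = 1
Entering loop: for j in range(5):
After iteration 1: j = 0, y = 3
After iteration 2: j = 1, y = 9
After iteration 3: j = 2, y = 27
After iteration 4: j = 3, y = 81
After iteration 5: j = 4, y = 243
Loop ends.

Final answer: 243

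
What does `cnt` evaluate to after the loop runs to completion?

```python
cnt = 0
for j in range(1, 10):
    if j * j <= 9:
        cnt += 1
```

Let's trace through this code step by step.

Initialize: cnt = 0
Entering loop: for j in range(1, 10):
After iteration 1: j = 1, cnt = 1
After iteration 2: j = 2, cnt = 2
After iteration 3: j = 3, cnt = 3
After iteration 4: j = 4, cnt = 3
After iteration 5: j = 5, cnt = 3
After iteration 6: j = 6, cnt = 3
After iteration 7: j = 7, cnt = 3
After iteration 8: j = 8, cnt = 3
After iteration 9: j = 9, cnt = 3
Loop ends.

Final answer: 3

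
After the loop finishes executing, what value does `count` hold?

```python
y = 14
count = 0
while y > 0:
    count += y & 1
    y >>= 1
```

Let's trace through this code step by step.

Initialize: y = 14
Initialize: count = 0
Entering loop: while y > 0:
After iteration 1: y = 7, count = 0
After iteration 2: y = 3, count = 1
After iteration 3: y = 1, count = 2
After iteration 4: y = 0, count = 3
Loop ends.

Final answer: 3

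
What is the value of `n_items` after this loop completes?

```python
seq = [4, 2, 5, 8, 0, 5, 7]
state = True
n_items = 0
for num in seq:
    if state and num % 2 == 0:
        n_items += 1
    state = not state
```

Let's trace through this code step by step.

Initialize: seq = [4, 2, 5, 8, 0, 5, 7]
Initialize: state = True
Initialize: n_items = 0
Entering loop: for num in seq:
After iteration 1: num = 4, state = False, n_items = 1
After iteration 2: num = 2, state = True, n_items = 1
After iteration 3: num = 5, state = False, n_items = 1
After iteration 4: num = 8, state = True, n_items = 1
After iteration 5: num = 0, state = False, n_items = 2
After iteration 6: num = 5, state = True, n_items = 2
After iteration 7: num = 7, state = False, n_items = 2
Loop ends.

Final answer: 2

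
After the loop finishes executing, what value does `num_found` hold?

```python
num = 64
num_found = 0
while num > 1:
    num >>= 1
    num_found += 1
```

Let's trace through this code step by step.

Initialize: num = 64
Initialize: num_found = 0
Entering loop: while num > 1:
After iteration 1: num = 32, num_found = 1
After iteration 2: num = 16, num_found = 2
After iteration 3: num = 8, num_found = 3
After iteration 4: num = 4, num_found = 4
After iteration 5: num = 2, num_found = 5
After iteration 6: num = 1, num_found = 6
Loop ends.

Final answer: 6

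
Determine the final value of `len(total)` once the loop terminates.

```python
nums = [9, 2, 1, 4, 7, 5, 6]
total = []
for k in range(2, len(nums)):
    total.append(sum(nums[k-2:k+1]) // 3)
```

Let's trace through this code step by step.

Initialize: nums = [9, 2, 1, 4, 7, 5, 6]
Initialize: total = []
Entering loop: for k in range(2, len(nums)):
After iteration 1: k = 2, total = [4]
After iteration 2: k = 3, total = [4, 2]
After iteration 3: k = 4, total = [4, 2, 4]
After iteration 4: k = 5, total = [4, 2, 4, 5]
After iteration 5: k = 6, total = [4, 2, 4, 5, 6]
Loop ends.
len(total) = 5

Final answer: 5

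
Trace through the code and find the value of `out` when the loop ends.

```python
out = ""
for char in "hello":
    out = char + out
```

Let's trace through this code step by step.

Initialize: out = ''
Entering loop: for char in "hello":
After iteration 1: char = 'h', out = 'h'
After iteration 2: char = 'e', out = 'eh'
After iteration 3: char = 'l', out = 'leh'
After iteration 4: char = 'l', out = 'lleh'
After iteration 5: char = 'o', out = 'olleh'
Loop ends.

Final answer: 'olleh'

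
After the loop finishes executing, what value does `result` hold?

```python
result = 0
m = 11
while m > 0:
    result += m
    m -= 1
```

Let's trace through this code step by step.

Initialize: result = 0
Initialize: m = 11
Entering loop: while m > 0:
After iteration 1: result = 11, m = 10
After iteration 2: result = 21, m = 9
After iteration 3: result = 30, m = 8
After iteration 4: result = 38, m = 7
After iteration 5: result = 45, m = 6
After iteration 6: result = 51, m = 5
After iteration 7: result = 56, m = 4
After iteration 8: result = 60, m = 3
After iteration 9: result = 63, m = 2
After iteration 10: result = 65, m = 1
After iteration 11: result = 66, m = 0
Loop ends.

Final answer: 66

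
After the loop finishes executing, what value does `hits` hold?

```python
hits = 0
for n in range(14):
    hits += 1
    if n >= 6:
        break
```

Let's trace through this code step by step.

Initialize: hits = 0
Entering loop: for n in range(14):
After iteration 1: n = 0, hits = 1
After iteration 2: n = 1, hits = 2
After iteration 3: n = 2, hits = 3
After iteration 4: n = 3, hits = 4
After iteration 5: n = 4, hits = 5
After iteration 6: n = 5, hits = 6
After iteration 7: n = 6, hits = 7
Loop ends.

Final answer: 7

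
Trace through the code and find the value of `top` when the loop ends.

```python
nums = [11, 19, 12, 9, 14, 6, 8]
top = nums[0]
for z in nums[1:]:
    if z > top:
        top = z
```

Let's trace through this code step by step.

Initialize: nums = [11, 19, 12, 9, 14, 6, 8]
Initialize: top = 11
Entering loop: for z in nums[1:]:
After iteration 1: z = 19, top = 19
After iteration 2: z = 12, top = 19
After iteration 3: z = 9, top = 19
After iteration 4: z = 14, top = 19
After iteration 5: z = 6, top = 19
After iteration 6: z = 8, top = 19
Loop ends.

Final answer: 19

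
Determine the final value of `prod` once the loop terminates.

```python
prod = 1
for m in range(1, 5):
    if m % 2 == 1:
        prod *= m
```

Let's trace through this code step by step.

Initialize: prod = 1
Entering loop: for m in range(1, 5):
After iteration 1: m = 1, prod = 1
After iteration 2: m = 2, prod = 1
After iteration 3: m = 3, prod = 3
After iteration 4: m = 4, prod = 3
Loop ends.

Final answer: 3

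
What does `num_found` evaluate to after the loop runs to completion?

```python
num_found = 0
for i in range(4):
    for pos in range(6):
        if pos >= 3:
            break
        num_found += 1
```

Let's trace through this code step by step.

Initialize: num_found = 0
Entering loop: for i in range(4):
After iteration 1: i = 0, num_found = 3
After iteration 2: i = 1, num_found = 6
After iteration 3: i = 2, num_found = 9
After iteration 4: i = 3, num_found = 12
Loop ends.

Final answer: 12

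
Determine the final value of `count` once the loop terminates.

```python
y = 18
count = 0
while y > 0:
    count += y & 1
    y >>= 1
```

Let's trace through this code step by step.

Initialize: y = 18
Initialize: count = 0
Entering loop: while y > 0:
After iteration 1: y = 9, count = 0
After iteration 2: y = 4, count = 1
After iteration 3: y = 2, count = 1
After iteration 4: y = 1, count = 1
After iteration 5: y = 0, count = 2
Loop ends.

Final answer: 2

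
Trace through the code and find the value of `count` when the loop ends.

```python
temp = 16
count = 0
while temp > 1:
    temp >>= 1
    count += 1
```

Let's trace through this code step by step.

Initialize: temp = 16
Initialize: count = 0
Entering loop: while temp > 1:
After iteration 1: temp = 8, count = 1
After iteration 2: temp = 4, count = 2
After iteration 3: temp = 2, count = 3
After iteration 4: temp = 1, count = 4
Loop ends.

Final answer: 4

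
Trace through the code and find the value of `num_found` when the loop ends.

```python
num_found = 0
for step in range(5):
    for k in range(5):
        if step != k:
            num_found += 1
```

Let's trace through this code step by step.

Initialize: num_found = 0
Entering loop: for step in range(5):
After iteration 1: step = 0, num_found = 4
After iteration 2: step = 1, num_found = 8
After iteration 3: step = 2, num_found = 12
After iteration 4: step = 3, num_found = 16
After iteration 5: step = 4, num_found = 20
Loop ends.

Final answer: 20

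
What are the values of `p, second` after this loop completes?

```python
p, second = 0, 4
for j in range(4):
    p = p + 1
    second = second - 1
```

Let's trace through this code step by step.

Initialize: p = 0
Initialize: second = 4
Entering loop: for j in range(4):
After iteration 1: j = 0, p = 1, second = 3
After iteration 2: j = 1, p = 2, second = 2
After iteration 3: j = 2, p = 3, second = 1
After iteration 4: j = 3, p = 4, second = 0
Loop ends.

Final answer: 4, 0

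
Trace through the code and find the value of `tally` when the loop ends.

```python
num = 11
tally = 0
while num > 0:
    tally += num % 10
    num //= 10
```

Let's trace through this code step by step.

Initialize: num = 11
Initialize: tally = 0
Entering loop: while num > 0:
After iteration 1: num = 1, tally = 1
After iteration 2: num = 0, tally = 2
Loop ends.

Final answer: 2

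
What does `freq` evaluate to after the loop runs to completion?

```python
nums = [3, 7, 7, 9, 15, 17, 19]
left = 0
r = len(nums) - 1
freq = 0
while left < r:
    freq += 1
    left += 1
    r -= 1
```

Let's trace through this code step by step.

Initialize: nums = [3, 7, 7, 9, 15, 17, 19]
Initialize: left = 0
Initialize: r = 6
Initialize: freq = 0
Entering loop: while left < r:
After iteration 1: left = 1, r = 5, freq = 1
After iteration 2: left = 2, r = 4, freq = 2
After iteration 3: left = 3, r = 3, freq = 3
Loop ends.

Final answer: 3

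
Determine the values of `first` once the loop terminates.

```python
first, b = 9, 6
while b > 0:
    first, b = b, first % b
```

Let's trace through this code step by step.

Initialize: first = 9
Initialize: b = 6
Entering loop: while b > 0:
After iteration 1: first = 6, b = 3
After iteration 2: first = 3, b = 0
Loop ends.

Final answer: 3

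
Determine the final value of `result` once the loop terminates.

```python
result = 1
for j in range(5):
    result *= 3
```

Let's trace through this code step by step.

Initialize: result = 1
Entering loop: for j in range(5):
After iteration 1: j = 0, result = 3
After iteration 2: j = 1, result = 9
After iteration 3: j = 2, result = 27
After iteration 4: j = 3, result = 81
After iteration 5: j = 4, result = 243
Loop ends.

Final answer: 243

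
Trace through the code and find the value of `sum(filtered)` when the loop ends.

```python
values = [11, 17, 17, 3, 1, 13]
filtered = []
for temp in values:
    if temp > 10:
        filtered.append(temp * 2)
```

Let's trace through this code step by step.

Initialize: values = [11, 17, 17, 3, 1, 13]
Initialize: filtered = []
Entering loop: for temp in values:
After iteration 1: temp = 11, filtered = [22]
After iteration 2: temp = 17, filtered = [22, 34]
After iteration 3: temp = 17, filtered = [22, 34, 34]
After iteration 4: temp = 3, filtered = [22, 34, 34]
After iteration 5: temp = 1, filtered = [22, 34, 34]
After iteration 6: temp = 13, filtered = [22, 34, 34, 26]
Loop ends.
sum(filtered) = 116

Final answer: 116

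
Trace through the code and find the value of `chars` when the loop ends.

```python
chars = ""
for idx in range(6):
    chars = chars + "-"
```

Let's trace through this code step by step.

Initialize: chars = ''
Entering loop: for idx in range(6):
After iteration 1: idx = 0, chars = '-'
After iteration 2: idx = 1, chars = '--'
After iteration 3: idx = 2, chars = '---'
After iteration 4: idx = 3, chars = '----'
After iteration 5: idx = 4, chars = '-----'
After iteration 6: idx = 5, chars = '------'
Loop ends.

Final answer: '------'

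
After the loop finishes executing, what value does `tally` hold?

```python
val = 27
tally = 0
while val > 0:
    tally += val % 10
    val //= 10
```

Let's trace through this code step by step.

Initialize: val = 27
Initialize: tally = 0
Entering loop: while val > 0:
After iteration 1: val = 2, tally = 7
After iteration 2: val = 0, tally = 9
Loop ends.

Final answer: 9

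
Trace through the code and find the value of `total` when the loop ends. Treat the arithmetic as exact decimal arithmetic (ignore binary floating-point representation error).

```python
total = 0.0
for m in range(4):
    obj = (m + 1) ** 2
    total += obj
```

Let's trace through this code step by step.

Initialize: total = 0.0
Entering loop: for m in range(4):
After iteration 1: m = 0, total = 1.0, obj = 1
After iteration 2: m = 1, total = 5.0, obj = 4
After iteration 3: m = 2, total = 14.0, obj = 9
After iteration 4: m = 3, total = 30.0, obj = 16
Loop ends.

Final answer: 30.0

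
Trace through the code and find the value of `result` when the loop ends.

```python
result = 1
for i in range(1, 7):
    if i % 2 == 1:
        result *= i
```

Let's trace through this code step by step.

Initialize: result = 1
Entering loop: for i in range(1, 7):
After iteration 1: i = 1, result = 1
After iteration 2: i = 2, result = 1
After iteration 3: i = 3, result = 3
After iteration 4: i = 4, result = 3
After iteration 5: i = 5, result = 15
After iteration 6: i = 6, result = 15
Loop ends.

Final answer: 15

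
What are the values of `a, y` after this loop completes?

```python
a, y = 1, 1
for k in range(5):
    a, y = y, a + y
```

Let's trace through this code step by step.

Initialize: a = 1
Initialize: y = 1
Entering loop: for k in range(5):
After iteration 1: k = 0, a = 1, y = 2
After iteration 2: k = 1, a = 2, y = 3
After iteration 3: k = 2, a = 3, y = 5
After iteration 4: k = 3, a = 5, y = 8
After iteration 5: k = 4, a = 8, y = 13
Loop ends.

Final answer: 8, 13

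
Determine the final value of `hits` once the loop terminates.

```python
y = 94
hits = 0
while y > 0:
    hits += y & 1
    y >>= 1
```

Let's trace through this code step by step.

Initialize: y = 94
Initialize: hits = 0
Entering loop: while y > 0:
After iteration 1: y = 47, hits = 0
After iteration 2: y = 23, hits = 1
After iteration 3: y = 11, hits = 2
After iteration 4: y = 5, hits = 3
After iteration 5: y = 2, hits = 4
After iteration 6: y = 1, hits = 4
After iteration 7: y = 0, hits = 5
Loop ends.

Final answer: 5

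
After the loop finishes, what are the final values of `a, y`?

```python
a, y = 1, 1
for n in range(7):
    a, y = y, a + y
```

Let's trace through this code step by step.

Initialize: a = 1
Initialize: y = 1
Entering loop: for n in range(7):
After iteration 1: n = 0, a = 1, y = 2
After iteration 2: n = 1, a = 2, y = 3
After iteration 3: n = 2, a = 3, y = 5
After iteration 4: n = 3, a = 5, y = 8
After iteration 5: n = 4, a = 8, y = 13
After iteration 6: n = 5, a = 13, y = 21
After iteration 7: n = 6, a = 21, y = 34
Loop ends.

Final answer: 21, 34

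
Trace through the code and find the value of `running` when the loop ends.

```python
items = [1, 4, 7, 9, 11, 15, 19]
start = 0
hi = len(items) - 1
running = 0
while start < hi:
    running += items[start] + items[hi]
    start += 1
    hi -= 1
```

Let's trace through this code step by step.

Initialize: items = [1, 4, 7, 9, 11, 15, 19]
Initialize: start = 0
Initialize: hi = 6
Initialize: running = 0
Entering loop: while start < hi:
After iteration 1: start = 1, hi = 5, running = 20
After iteration 2: start = 2, hi = 4, running = 39
After iteration 3: start = 3, hi = 3, running = 57
Loop ends.

Final answer: 57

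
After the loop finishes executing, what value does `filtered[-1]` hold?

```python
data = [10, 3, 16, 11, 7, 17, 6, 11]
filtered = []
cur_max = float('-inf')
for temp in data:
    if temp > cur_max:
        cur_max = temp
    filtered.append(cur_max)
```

Let's trace through this code step by step.

Initialize: data = [10, 3, 16, 11, 7, 17, 6, 11]
Initialize: filtered = []
Initialize: cur_max = -inf
Entering loop: for temp in data:
After iteration 1: temp = 10, filtered = [10], cur_max = 10
After iteration 2: temp = 3, filtered = [10, 10], cur_max = 10
After iteration 3: temp = 16, filtered = [10, 10, 16], cur_max = 16
After iteration 4: temp = 11, filtered = [10, 10, 16, 16], cur_max = 16
After iteration 5: temp = 7, filtered = [10, 10, 16, 16, 16], cur_max = 16
After iteration 6: temp = 17, filtered = [10, 10, 16, 16, 16, 17], cur_max = 17
After iteration 7: temp = 6, filtered = [10, 10, 16, 16, 16, 17, 17], cur_max = 17
After iteration 8: temp = 11, filtered = [10, 10, 16, 16, 16, 17, 17, 17], cur_max = 17
Loop ends.
filtered[-1] = 17

Final answer: 17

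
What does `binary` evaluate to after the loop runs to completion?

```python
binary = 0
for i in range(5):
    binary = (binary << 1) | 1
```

Let's trace through this code step by step.

Initialize: binary = 0
Entering loop: for i in range(5):
After iteration 1: i = 0, binary = 1
After iteration 2: i = 1, binary = 3
After iteration 3: i = 2, binary = 7
After iteration 4: i = 3, binary = 15
After iteration 5: i = 4, binary = 31
Loop ends.

Final answer: 31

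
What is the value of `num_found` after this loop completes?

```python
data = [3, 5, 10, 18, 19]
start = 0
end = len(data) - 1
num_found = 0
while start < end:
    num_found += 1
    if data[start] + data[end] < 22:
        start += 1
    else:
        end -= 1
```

Let's trace through this code step by step.

Initialize: data = [3, 5, 10, 18, 19]
Initialize: start = 0
Initialize: end = 4
Initialize: num_found = 0
Entering loop: while start < end:
After iteration 1: start = 0, end = 3, num_found = 1
After iteration 2: start = 1, end = 3, num_found = 2
After iteration 3: start = 1, end = 2, num_found = 3
After iteration 4: start = 2, end = 2, num_found = 4
Loop ends.

Final answer: 4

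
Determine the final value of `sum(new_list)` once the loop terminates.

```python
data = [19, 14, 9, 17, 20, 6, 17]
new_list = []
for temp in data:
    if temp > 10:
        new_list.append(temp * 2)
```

Let's trace through this code step by step.

Initialize: data = [19, 14, 9, 17, 20, 6, 17]
Initialize: new_list = []
Entering loop: for temp in data:
After iteration 1: temp = 19, new_list = [38]
After iteration 2: temp = 14, new_list = [38, 28]
After iteration 3: temp = 9, new_list = [38, 28]
After iteration 4: temp = 17, new_list = [38, 28, 34]
After iteration 5: temp = 20, new_list = [38, 28, 34, 40]
After iteration 6: temp = 6, new_list = [38, 28, 34, 40]
After iteration 7: temp = 17, new_list = [38, 28, 34, 40, 34]
Loop ends.
sum(new_list) = 174

Final answer: 174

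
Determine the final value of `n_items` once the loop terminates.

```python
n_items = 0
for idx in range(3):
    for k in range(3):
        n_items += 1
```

Let's trace through this code step by step.

Initialize: n_items = 0
Entering loop: for idx in range(3):
After iteration 1: idx = 0, n_items = 3
After iteration 2: idx = 1, n_items = 6
After iteration 3: idx = 2, n_items = 9
Loop ends.

Final answer: 9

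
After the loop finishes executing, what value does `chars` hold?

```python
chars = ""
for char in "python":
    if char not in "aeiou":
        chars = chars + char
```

Let's trace through this code step by step.

Initialize: chars = ''
Entering loop: for char in "python":
After iteration 1: char = 'p', chars = 'p'
After iteration 2: char = 'y', chars = 'py'
After iteration 3: char = 't', chars = 'pyt'
After iteration 4: char = 'h', chars = 'pyth'
After iteration 5: char = 'o', chars = 'pyth'
After iteration 6: char = 'n', chars = 'pythn'
Loop ends.

Final answer: 'pythn'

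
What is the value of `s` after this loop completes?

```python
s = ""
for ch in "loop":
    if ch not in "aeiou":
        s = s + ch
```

Let's trace through this code step by step.

Initialize: s = ''
Entering loop: for ch in "loop":
After iteration 1: ch = 'l', s = 'l'
After iteration 2: ch = 'o', s = 'l'
After iteration 3: ch = 'o', s = 'l'
After iteration 4: ch = 'p', s = 'lp'
Loop ends.

Final answer: 'lp'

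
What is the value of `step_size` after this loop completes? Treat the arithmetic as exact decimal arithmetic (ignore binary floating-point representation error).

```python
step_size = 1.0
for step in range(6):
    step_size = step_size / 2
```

Let's trace through this code step by step.

Initialize: step_size = 1.0
Entering loop: for step in range(6):
After iteration 1: step = 0, step_size = 0.5
After iteration 2: step = 1, step_size = 0.25
After iteration 3: step = 2, step_size = 0.125
After iteration 4: step = 3, step_size = 0.0625
After iteration 5: step = 4, step_size = 0.03125
After iteration 6: step = 5, step_size = 0.015625
Loop ends.

Final answer: 0.015625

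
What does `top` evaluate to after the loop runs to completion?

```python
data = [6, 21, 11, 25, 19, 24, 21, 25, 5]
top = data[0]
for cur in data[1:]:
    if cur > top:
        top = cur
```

Let's trace through this code step by step.

Initialize: data = [6, 21, 11, 25, 19, 24, 21, 25, 5]
Initialize: top = 6
Entering loop: for cur in data[1:]:
After iteration 1: cur = 21, top = 21
After iteration 2: cur = 11, top = 21
After iteration 3: cur = 25, top = 25
After iteration 4: cur = 19, top = 25
After iteration 5: cur = 24, top = 25
After iteration 6: cur = 21, top = 25
After iteration 7: cur = 25, top = 25
After iteration 8: cur = 5, top = 25
Loop ends.

Final answer: 25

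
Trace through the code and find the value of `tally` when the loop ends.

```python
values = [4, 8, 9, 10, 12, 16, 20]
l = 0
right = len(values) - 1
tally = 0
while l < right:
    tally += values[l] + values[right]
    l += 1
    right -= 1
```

Let's trace through this code step by step.

Initialize: values = [4, 8, 9, 10, 12, 16, 20]
Initialize: l = 0
Initialize: right = 6
Initialize: tally = 0
Entering loop: while l < right:
After iteration 1: l = 1, right = 5, tally = 24
After iteration 2: l = 2, right = 4, tally = 48
After iteration 3: l = 3, right = 3, tally = 69
Loop ends.

Final answer: 69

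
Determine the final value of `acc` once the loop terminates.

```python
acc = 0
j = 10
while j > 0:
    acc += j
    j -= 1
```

Let's trace through this code step by step.

Initialize: acc = 0
Initialize: j = 10
Entering loop: while j > 0:
After iteration 1: acc = 10, j = 9
After iteration 2: acc = 19, j = 8
After iteration 3: acc = 27, j = 7
After iteration 4: acc = 34, j = 6
After iteration 5: acc = 40, j = 5
After iteration 6: acc = 45, j = 4
After iteration 7: acc = 49, j = 3
After iteration 8: acc = 52, j = 2
After iteration 9: acc = 54, j = 1
After iteration 10: acc = 55, j = 0
Loop ends.

Final answer: 55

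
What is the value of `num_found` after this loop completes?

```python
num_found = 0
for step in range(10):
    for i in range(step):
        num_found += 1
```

Let's trace through this code step by step.

Initialize: num_found = 0
Entering loop: for step in range(10):
After iteration 1: step = 0, num_found = 0
After iteration 2: step = 1, num_found = 1, i = 0
After iteration 3: step = 2, num_found = 3, i = 1
After iteration 4: step = 3, num_found = 6, i = 2
After iteration 5: step = 4, num_found = 10, i = 3
After iteration 6: step = 5, num_found = 15, i = 4
After iteration 7: step = 6, num_found = 21, i = 5
After iteration 8: step = 7, num_found = 28, i = 6
After iteration 9: step = 8, num_found = 36, i = 7
After iteration 10: step = 9, num_found = 45, i = 8
Loop ends.

Final answer: 45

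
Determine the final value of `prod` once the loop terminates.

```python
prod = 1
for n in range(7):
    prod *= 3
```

Let's trace through this code step by step.

Initialize: prod = 1
Entering loop: for n in range(7):
After iteration 1: n = 0, prod = 3
After iteration 2: n = 1, prod = 9
After iteration 3: n = 2, prod = 27
After iteration 4: n = 3, prod = 81
After iteration 5: n = 4, prod = 243
After iteration 6: n = 5, prod = 729
After iteration 7: n = 6, prod = 2187
Loop ends.

Final answer: 2187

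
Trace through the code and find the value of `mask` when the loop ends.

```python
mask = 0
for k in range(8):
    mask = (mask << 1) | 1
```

Let's trace through this code step by step.

Initialize: mask = 0
Entering loop: for k in range(8):
After iteration 1: k = 0, mask = 1
After iteration 2: k = 1, mask = 3
After iteration 3: k = 2, mask = 7
After iteration 4: k = 3, mask = 15
After iteration 5: k = 4, mask = 31
After iteration 6: k = 5, mask = 63
After iteration 7: k = 6, mask = 127
After iteration 8: k = 7, mask = 255
Loop ends.

Final answer: 255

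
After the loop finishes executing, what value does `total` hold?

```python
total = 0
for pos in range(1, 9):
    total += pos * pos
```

Let's trace through this code step by step.

Initialize: total = 0
Entering loop: for pos in range(1, 9):
After iteration 1: pos = 1, total = 1
After iteration 2: pos = 2, total = 5
After iteration 3: pos = 3, total = 14
After iteration 4: pos = 4, total = 30
After iteration 5: pos = 5, total = 55
After iteration 6: pos = 6, total = 91
After iteration 7: pos = 7, total = 140
After iteration 8: pos = 8, total = 204
Loop ends.

Final answer: 204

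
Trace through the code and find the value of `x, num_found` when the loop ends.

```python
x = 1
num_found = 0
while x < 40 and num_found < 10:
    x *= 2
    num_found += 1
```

Let's trace through this code step by step.

Initialize: x = 1
Initialize: num_found = 0
Entering loop: while x < 40 and num_found < 10:
After iteration 1: x = 2, num_found = 1
After iteration 2: x = 4, num_found = 2
After iteration 3: x = 8, num_found = 3
After iteration 4: x = 16, num_found = 4
After iteration 5: x = 32, num_found = 5
After iteration 6: x = 64, num_found = 6
Loop ends.

Final answer: 64, 6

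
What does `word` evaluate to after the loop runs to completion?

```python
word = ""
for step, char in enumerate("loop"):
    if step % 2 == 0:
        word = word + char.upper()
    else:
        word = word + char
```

Let's trace through this code step by step.

Initialize: word = ''
Entering loop: for step, char in enumerate("loop"):
After iteration 1: step = 0, char = 'l', word = 'L'
After iteration 2: step = 1, char = 'o', word = 'Lo'
After iteration 3: step = 2, char = 'o', word = 'LoO'
After iteration 4: step = 3, char = 'p', word = 'LoOp'
Loop ends.

Final answer: 'LoOp'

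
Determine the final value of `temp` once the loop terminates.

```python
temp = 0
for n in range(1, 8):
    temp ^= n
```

Let's trace through this code step by step.

Initialize: temp = 0
Entering loop: for n in range(1, 8):
After iteration 1: n = 1, temp = 1
After iteration 2: n = 2, temp = 3
After iteration 3: n = 3, temp = 0
After iteration 4: n = 4, temp = 4
After iteration 5: n = 5, temp = 1
After iteration 6: n = 6, temp = 7
After iteration 7: n = 7, temp = 0
Loop ends.

Final answer: 0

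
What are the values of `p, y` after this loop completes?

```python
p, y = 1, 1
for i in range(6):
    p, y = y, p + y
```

Let's trace through this code step by step.

Initialize: p = 1
Initialize: y = 1
Entering loop: for i in range(6):
After iteration 1: i = 0, p = 1, y = 2
After iteration 2: i = 1, p = 2, y = 3
After iteration 3: i = 2, p = 3, y = 5
After iteration 4: i = 3, p = 5, y = 8
After iteration 5: i = 4, p = 8, y = 13
After iteration 6: i = 5, p = 13, y = 21
Loop ends.

Final answer: 13, 21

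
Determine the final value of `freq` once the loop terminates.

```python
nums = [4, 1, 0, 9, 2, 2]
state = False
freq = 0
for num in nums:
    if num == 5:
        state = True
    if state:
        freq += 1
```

Let's trace through this code step by step.

Initialize: nums = [4, 1, 0, 9, 2, 2]
Initialize: state = False
Initialize: freq = 0
Entering loop: for num in nums:
After iteration 1: num = 4, freq = 0
After iteration 2: num = 1, freq = 0
After iteration 3: num = 0, freq = 0
After iteration 4: num = 9, freq = 0
After iteration 5: num = 2, freq = 0
After iteration 6: num = 2, freq = 0
Loop ends.

Final answer: 0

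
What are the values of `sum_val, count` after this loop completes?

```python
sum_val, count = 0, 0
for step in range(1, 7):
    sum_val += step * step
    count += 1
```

Let's trace through this code step by step.

Initialize: sum_val = 0
Initialize: count = 0
Entering loop: for step in range(1, 7):
After iteration 1: step = 1, sum_val = 1, count = 1
After iteration 2: step = 2, sum_val = 5, count = 2
After iteration 3: step = 3, sum_val = 14, count = 3
After iteration 4: step = 4, sum_val = 30, count = 4
After iteration 5: step = 5, sum_val = 55, count = 5
After iteration 6: step = 6, sum_val = 91, count = 6
Loop ends.

Final answer: 91, 6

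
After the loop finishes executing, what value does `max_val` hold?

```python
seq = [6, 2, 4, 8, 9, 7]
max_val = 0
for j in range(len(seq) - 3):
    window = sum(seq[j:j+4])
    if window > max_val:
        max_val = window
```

Let's trace through this code step by step.

Initialize: seq = [6, 2, 4, 8, 9, 7]
Initialize: max_val = 0
Entering loop: for j in range(len(seq) - 3):
After iteration 1: j = 0, max_val = 20, window = 20
After iteration 2: j = 1, max_val = 23, window = 23
After iteration 3: j = 2, max_val = 28, window = 28
Loop ends.

Final answer: 28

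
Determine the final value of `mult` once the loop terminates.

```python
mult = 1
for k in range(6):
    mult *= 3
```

Let's trace through this code step by step.

Initialize: mult = 1
Entering loop: for k in range(6):
After iteration 1: k = 0, mult = 3
After iteration 2: k = 1, mult = 9
After iteration 3: k = 2, mult = 27
After iteration 4: k = 3, mult = 81
After iteration 5: k = 4, mult = 243
After iteration 6: k = 5, mult = 729
Loop ends.

Final answer: 729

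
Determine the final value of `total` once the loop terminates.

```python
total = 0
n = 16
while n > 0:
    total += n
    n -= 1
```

Let's trace through this code step by step.

Initialize: total = 0
Initialize: n = 16
Entering loop: while n > 0:
After iteration 1: total = 16, n = 15
After iteration 2: total = 31, n = 14
After iteration 3: total = 45, n = 13
After iteration 4: total = 58, n = 12
After iteration 5: total = 70, n = 11
After iteration 6: total = 81, n = 10
After iteration 7: total = 91, n = 9
After iteration 8: total = 100, n = 8
After iteration 9: total = 108, n = 7
After iteration 10: total = 115, n = 6
After iteration 11: total = 121, n = 5
After iteration 12: total = 126, n = 4
After iteration 13: total = 130, n = 3
After iteration 14: total = 133, n = 2
After iteration 15: total = 135, n = 1
After iteration 16: total = 136, n = 0
Loop ends.

Final answer: 136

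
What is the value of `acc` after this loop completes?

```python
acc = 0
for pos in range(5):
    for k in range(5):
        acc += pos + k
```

Let's trace through this code step by step.

Initialize: acc = 0
Entering loop: for pos in range(5):
After iteration 1: pos = 0, acc = 10
After iteration 2: pos = 1, acc = 25
After iteration 3: pos = 2, acc = 45
After iteration 4: pos = 3, acc = 70
After iteration 5: pos = 4, acc = 100
Loop ends.

Final answer: 100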